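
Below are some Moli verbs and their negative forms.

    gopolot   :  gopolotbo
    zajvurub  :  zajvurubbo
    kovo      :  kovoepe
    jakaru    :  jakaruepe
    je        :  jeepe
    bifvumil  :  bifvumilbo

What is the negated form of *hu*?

Looking at the final sound of each stem: -bo when the stem ends in a consonant (*gopolot*, *zajvurub*, *bifvumil*); -epe when the stem ends in a vowel (*kovo*, *jakaru*, *je*).
*hu* — final sound /u/ (a vowel) → -epe → *huepe*.

huepe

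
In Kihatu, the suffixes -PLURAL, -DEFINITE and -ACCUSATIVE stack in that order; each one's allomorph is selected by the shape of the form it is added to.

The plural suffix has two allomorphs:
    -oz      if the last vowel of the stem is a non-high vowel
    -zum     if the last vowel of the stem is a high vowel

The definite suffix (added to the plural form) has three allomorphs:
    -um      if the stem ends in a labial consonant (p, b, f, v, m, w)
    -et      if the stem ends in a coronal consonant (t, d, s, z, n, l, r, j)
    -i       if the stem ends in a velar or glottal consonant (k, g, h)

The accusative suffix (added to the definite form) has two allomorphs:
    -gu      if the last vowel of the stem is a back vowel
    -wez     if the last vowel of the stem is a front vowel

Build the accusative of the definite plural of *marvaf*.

marvafozetwez

Since the last vowel of *marvaf* is /a/ (a non-high vowel), it takes -oz, giving *marvafoz*.
Since the final consonant of the plural form *marvafoz* is /z/ (coronal), it takes -et, giving *marvafozet*.
The definite form *marvafozet* — last vowel /e/ (a front vowel) → -wez → *marvafozetwez*.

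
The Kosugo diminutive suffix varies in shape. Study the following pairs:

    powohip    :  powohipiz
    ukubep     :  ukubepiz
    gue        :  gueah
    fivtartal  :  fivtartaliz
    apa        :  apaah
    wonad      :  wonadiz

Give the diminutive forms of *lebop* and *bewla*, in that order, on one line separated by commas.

lebopiz, bewlaah

Looking at the final sound of each stem: -iz when the stem ends in a consonant (*powohip*, *ukubep*, *fivtartal*, *wonad*); -ah when the stem ends in a vowel (*gue*, *apa*).
*lebop* — final sound /p/ (a consonant) → -iz → *lebopiz*.
The final sound of *bewla* is /a/, which is a vowel, so the suffix is -ah, giving *bewlaah*.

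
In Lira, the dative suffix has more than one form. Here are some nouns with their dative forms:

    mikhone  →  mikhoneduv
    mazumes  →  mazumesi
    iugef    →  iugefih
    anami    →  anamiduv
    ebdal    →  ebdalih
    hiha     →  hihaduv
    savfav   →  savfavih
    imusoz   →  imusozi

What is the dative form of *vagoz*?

vagozi

Looking at the final sound of each stem: -i when the stem ends in a sibilant (*mazumes*, *imusoz*); -ih when the stem ends in a non-sibilant consonant (*iugef*, *ebdal*, *savfav*); -duv when the stem ends in a vowel (*mikhone*, *anami*, *hiha*).
*vagoz* — final sound /z/ (a sibilant) → -i → *vagozi*.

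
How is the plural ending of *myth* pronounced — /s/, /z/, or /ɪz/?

The stem *myth* ends in a voiceless non-sibilant consonant.
The plural suffix surfaces as /ɪz/ after sibilants, /s/ after other voiceless consonants, and /z/ after other voiced sounds.
So the plural -s on *myth* is pronounced /s/.

/s/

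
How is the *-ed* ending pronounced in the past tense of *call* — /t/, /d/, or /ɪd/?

The stem *call* ends in a voiced sound other than /d/.
The -ed suffix is realized as /ɪd/ after /t, d/; as /t/ after other voiceless consonants; and as /d/ after other voiced sounds.
So -ed on *call* is pronounced /d/.

/d/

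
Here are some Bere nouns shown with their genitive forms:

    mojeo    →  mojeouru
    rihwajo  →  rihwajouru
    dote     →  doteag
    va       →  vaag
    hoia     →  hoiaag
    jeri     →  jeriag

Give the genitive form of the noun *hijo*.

hijouru

The alternation tracks the last vowel of the stem — -uru when the last vowel of the stem is a rounded vowel (*mojeo*, *rihwajo*); -ag when the last vowel of the stem is an unrounded vowel (*dote*, *va*, *hoia*, *jeri*).
*hijo* — last vowel /o/ (a rounded vowel) → -uru → *hijouru*.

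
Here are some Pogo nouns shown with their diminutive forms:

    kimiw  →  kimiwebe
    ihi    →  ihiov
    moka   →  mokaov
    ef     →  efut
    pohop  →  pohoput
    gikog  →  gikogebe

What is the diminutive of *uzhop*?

The alternation tracks the final sound of the stem — -ut when the stem ends in a voiceless consonant (*ef*, *pohop*); -ebe when the stem ends in a voiced consonant (*kimiw*, *gikog*); -ov when the stem ends in a vowel (*ihi*, *moka*).
*uzhop* — final sound /p/ (a voiceless consonant) → -ut → *uzhoput*.

uzhoput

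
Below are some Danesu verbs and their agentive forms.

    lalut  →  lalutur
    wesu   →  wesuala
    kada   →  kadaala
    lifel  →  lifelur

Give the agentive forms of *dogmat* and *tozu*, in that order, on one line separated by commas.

dogmatur, tozuala

The pattern is consonant vs. vowel: -ur when the stem ends in a consonant (*lalut*, *lifel*); -ala when the stem ends in a vowel (*wesu*, *kada*).
*dogmat*: final sound = /t/, a consonant → -ur → *dogmatur*.
The final sound of *tozu* is /u/, which is a vowel, so the suffix is -ala, giving *tozuala*.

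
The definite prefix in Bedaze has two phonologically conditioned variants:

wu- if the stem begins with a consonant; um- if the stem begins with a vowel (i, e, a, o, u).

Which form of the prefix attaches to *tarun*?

wu-

*tarun*: first sound = /t/, a consonant → wu-.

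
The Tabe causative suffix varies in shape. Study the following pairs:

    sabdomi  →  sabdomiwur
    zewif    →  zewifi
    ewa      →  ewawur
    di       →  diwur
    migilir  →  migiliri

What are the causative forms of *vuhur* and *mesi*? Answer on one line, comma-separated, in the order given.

The alternation tracks the final sound of the stem — -i when the stem ends in a consonant (*zewif*, *migilir*); -wur when the stem ends in a vowel (*sabdomi*, *ewa*, *di*).
Since the final sound of *vuhur* is /r/ (a consonant), it takes -i, giving *vuhuri*.
The final sound of *mesi* is /i/, which is a vowel, so the suffix is -wur, giving *mesiwur*.

vuhuri, mesiwur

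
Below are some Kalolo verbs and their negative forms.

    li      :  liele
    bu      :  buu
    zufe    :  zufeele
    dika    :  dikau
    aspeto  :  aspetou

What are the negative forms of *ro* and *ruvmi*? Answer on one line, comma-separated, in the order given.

rou, ruvmiele

The suffix is conditioned by the last vowel: -ele when the last vowel of the stem is a front vowel (*li*, *zufe*); -u when the last vowel of the stem is a back vowel (*bu*, *dika*, *aspeto*).
Since the last vowel of *ro* is /o/ (a back vowel), it takes -u, giving *rou*.
Since the last vowel of *ruvmi* is /i/ (a front vowel), it takes -ele, giving *ruvmiele*.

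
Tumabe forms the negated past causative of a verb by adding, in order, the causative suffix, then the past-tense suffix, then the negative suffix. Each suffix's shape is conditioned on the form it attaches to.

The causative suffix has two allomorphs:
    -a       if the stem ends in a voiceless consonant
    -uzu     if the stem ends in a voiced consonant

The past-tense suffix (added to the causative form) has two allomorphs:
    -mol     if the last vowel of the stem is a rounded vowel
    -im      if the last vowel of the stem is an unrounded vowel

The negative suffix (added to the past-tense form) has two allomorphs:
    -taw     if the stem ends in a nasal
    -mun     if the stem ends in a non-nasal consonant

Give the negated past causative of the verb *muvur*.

muvuruzumolmun

Since the final consonant of *muvur* is /r/ (voiced), it takes -uzu, giving *muvuruzu*.
The causative form *muvuruzu*: last vowel = /u/, a rounded vowel → -mol → *muvuruzumol*.
The past-tense form *muvuruzumol* — final consonant /l/ (non-nasal) → -mun → *muvuruzumolmun*.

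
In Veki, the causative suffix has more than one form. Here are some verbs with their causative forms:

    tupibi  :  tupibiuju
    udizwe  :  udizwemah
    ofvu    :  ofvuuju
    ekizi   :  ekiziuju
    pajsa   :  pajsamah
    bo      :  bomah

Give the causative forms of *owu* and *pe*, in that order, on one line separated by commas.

owuuju, pemah

Looking at the last vowel of each stem: -uju when the last vowel of the stem is a high vowel (*tupibi*, *ofvu*, *ekizi*); -mah when the last vowel of the stem is a non-high vowel (*udizwe*, *pajsa*, *bo*).
*owu*: last vowel = /u/, a high vowel → -uju → *owuuju*.
Since the last vowel of *pe* is /e/ (a non-high vowel), it takes -mah, giving *pemah*.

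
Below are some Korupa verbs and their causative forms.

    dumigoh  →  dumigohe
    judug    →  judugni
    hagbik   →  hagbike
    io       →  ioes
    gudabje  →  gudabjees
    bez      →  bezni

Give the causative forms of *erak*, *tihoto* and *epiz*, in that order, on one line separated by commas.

erake, tihotoes, epizni

The suffix is conditioned by the final sound: -e when the stem ends in a voiceless consonant (*dumigoh*, *hagbik*); -ni when the stem ends in a voiced consonant (*judug*, *bez*); -es when the stem ends in a vowel (*io*, *gudabje*).
The final sound of *erak* is /k/, which is a voiceless consonant, so the suffix is -e, giving *erake*.
*tihoto* — final sound /o/ (a vowel) → -es → *tihotoes*.
Since the final sound of *epiz* is /z/ (a voiced consonant), it takes -ni, giving *epizni*.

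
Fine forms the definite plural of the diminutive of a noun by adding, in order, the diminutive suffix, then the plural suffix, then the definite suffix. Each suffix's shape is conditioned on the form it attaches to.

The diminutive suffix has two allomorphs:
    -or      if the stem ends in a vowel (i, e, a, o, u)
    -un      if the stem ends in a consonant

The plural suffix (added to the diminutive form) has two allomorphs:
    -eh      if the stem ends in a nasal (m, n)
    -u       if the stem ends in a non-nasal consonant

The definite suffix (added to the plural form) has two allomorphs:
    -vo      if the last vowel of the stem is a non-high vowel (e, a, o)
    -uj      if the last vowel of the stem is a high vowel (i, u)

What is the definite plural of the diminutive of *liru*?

liruoruuj

*liru*: final sound = /u/, a vowel → -or → *liruor*.
The diminutive form *liruor*: final consonant = /r/, non-nasal → -u → *liruoru*.
The plural form *liruoru*: last vowel = /u/, a high vowel → -uj → *liruoruuj*.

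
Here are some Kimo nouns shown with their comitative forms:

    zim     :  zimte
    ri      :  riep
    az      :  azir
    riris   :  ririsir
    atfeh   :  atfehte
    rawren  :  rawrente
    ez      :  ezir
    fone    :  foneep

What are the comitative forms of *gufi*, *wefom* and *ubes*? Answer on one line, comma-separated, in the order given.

gufiep, wefomte, ubesir

The alternation tracks the final sound of the stem — -ir when the stem ends in a sibilant (*az*, *riris*, *ez*); -te when the stem ends in a non-sibilant consonant (*zim*, *atfeh*, *rawren*); -ep when the stem ends in a vowel (*ri*, *fone*).
*gufi*: final sound = /i/, a vowel → -ep → *gufiep*.
Since the final sound of *wefom* is /m/ (a non-sibilant consonant), it takes -te, giving *wefomte*.
*ubes*: final sound = /s/, a sibilant → -ir → *ubesir*.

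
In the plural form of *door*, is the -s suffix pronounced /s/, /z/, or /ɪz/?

/z/

The stem *door* ends in a voiced non-sibilant sound.
The plural suffix surfaces as /ɪz/ after sibilants, /s/ after other voiceless consonants, and /z/ after other voiced sounds.
So the plural -s on *door* is pronounced /z/.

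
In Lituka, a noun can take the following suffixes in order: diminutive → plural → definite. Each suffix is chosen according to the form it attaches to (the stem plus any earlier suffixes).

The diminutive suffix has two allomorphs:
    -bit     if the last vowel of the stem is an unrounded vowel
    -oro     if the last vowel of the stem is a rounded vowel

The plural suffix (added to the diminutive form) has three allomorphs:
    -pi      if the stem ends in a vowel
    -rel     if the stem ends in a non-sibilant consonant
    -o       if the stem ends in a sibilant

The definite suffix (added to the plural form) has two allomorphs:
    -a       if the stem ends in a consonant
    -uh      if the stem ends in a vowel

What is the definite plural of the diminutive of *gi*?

gibitrela

*gi*: last vowel = /i/, an unrounded vowel → -bit → *gibit*.
The diminutive form *gibit* — final sound /t/ (a non-sibilant consonant) → -rel → *gibitrel*.
The final sound of the plural form *gibitrel* is /l/, which is a consonant, so the definite suffix is -a, giving *gibitrela*.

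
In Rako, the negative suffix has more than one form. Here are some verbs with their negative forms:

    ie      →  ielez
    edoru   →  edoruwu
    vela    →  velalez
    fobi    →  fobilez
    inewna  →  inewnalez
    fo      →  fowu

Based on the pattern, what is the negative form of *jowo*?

jowowu

The pattern is rounding harmony: -wu when the last vowel of the stem is a rounded vowel (*edoru*, *fo*); -lez when the last vowel of the stem is an unrounded vowel (*ie*, *vela*, *fobi*, *inewna*).
The last vowel of *jowo* is /o/, which is a rounded vowel, so the suffix is -wu, giving *jowowu*.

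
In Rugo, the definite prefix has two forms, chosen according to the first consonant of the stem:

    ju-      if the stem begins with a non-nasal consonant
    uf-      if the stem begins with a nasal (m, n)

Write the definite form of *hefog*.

juhefog

*hefog*: first consonant = /h/, non-nasal → ju- → *juhefog*.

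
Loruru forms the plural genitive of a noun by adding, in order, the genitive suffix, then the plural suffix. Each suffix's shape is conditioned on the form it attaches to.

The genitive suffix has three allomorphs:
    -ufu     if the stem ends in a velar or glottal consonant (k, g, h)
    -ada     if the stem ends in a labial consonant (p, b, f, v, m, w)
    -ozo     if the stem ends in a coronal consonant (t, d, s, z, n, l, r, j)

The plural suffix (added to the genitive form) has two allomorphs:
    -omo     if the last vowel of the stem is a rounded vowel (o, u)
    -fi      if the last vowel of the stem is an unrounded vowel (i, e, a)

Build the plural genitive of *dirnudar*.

Since the final consonant of *dirnudar* is /r/ (coronal), it takes -ozo, giving *dirnudarozo*.
The genitive form *dirnudarozo* — last vowel /o/ (a rounded vowel) → -omo → *dirnudarozoomo*.

dirnudarozoomo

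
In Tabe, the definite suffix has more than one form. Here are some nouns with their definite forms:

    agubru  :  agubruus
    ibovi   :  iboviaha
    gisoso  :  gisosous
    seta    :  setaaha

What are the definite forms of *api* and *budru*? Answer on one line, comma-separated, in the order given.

Looking at the last vowel of each stem: -us when the last vowel of the stem is a rounded vowel (*agubru*, *gisoso*); -aha when the last vowel of the stem is an unrounded vowel (*ibovi*, *seta*).
The last vowel of *api* is /i/, which is an unrounded vowel, so the suffix is -aha, giving *apiaha*.
*budru*: last vowel = /u/, a rounded vowel → -us → *budruus*.

apiaha, budruus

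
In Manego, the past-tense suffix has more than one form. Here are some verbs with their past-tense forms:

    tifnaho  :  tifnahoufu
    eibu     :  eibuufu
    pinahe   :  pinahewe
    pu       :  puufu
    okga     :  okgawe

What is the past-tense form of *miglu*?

The alternation tracks the last vowel of the stem — -ufu when the last vowel of the stem is a rounded vowel (*tifnaho*, *eibu*, *pu*); -we when the last vowel of the stem is an unrounded vowel (*pinahe*, *okga*).
The last vowel of *miglu* is /u/, which is a rounded vowel, so the suffix is -ufu, giving *migluufu*.

migluufu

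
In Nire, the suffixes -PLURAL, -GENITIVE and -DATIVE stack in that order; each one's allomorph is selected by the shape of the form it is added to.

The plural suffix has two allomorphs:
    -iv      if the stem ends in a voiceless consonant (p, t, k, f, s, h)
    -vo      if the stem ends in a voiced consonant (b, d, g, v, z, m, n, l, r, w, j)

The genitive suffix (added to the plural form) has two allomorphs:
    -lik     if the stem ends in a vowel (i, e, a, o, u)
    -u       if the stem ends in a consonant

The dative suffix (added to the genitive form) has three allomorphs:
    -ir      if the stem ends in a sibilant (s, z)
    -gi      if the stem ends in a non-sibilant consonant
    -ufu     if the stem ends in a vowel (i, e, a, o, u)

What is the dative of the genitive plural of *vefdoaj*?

vefdoajvolikgi

Since the final consonant of *vefdoaj* is /j/ (voiced), it takes -vo, giving *vefdoajvo*.
The plural form *vefdoajvo* — final sound /o/ (a vowel) → -lik → *vefdoajvolik*.
Since the final sound of the genitive form *vefdoajvolik* is /k/ (a non-sibilant consonant), it takes -gi, giving *vefdoajvolikgi*.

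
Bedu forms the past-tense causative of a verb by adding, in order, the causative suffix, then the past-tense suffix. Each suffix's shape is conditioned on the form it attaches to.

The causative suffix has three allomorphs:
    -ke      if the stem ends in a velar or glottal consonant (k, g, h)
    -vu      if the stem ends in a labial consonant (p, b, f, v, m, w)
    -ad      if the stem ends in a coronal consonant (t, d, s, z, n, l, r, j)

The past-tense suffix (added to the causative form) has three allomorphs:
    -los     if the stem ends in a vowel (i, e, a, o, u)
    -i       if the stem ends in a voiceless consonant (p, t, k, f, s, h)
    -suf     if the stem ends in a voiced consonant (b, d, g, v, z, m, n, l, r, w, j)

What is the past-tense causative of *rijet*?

rijetadsuf

The final consonant of *rijet* is /t/, which is coronal, so the causative suffix is -ad, giving *rijetad*.
The causative form *rijetad* — final sound /d/ (a voiced consonant) → -suf → *rijetadsuf*.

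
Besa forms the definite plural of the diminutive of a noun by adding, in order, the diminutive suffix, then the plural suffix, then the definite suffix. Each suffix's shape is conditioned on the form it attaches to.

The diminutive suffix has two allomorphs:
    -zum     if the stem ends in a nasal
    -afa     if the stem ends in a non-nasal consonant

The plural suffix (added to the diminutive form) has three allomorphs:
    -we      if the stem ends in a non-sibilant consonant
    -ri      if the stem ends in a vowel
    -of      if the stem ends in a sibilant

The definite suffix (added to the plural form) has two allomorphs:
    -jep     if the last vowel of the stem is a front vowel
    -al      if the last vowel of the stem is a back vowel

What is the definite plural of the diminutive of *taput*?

The final consonant of *taput* is /t/, which is non-nasal, so the diminutive suffix is -afa, giving *taputafa*.
The diminutive form *taputafa* — final sound /a/ (a vowel) → -ri → *taputafari*.
The plural form *taputafari*: last vowel = /i/, a front vowel → -jep → *taputafarijep*.

taputafarijep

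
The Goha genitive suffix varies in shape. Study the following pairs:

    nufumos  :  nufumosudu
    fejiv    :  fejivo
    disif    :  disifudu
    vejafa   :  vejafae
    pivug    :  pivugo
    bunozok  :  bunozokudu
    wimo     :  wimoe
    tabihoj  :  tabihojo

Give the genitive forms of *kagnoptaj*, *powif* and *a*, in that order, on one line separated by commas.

kagnoptajo, powifudu, ae

The alternation tracks the final sound of the stem — -udu when the stem ends in a voiceless consonant (*nufumos*, *disif*, *bunozok*); -o when the stem ends in a voiced consonant (*fejiv*, *pivug*, *tabihoj*); -e when the stem ends in a vowel (*vejafa*, *wimo*).
*kagnoptaj*: final sound = /j/, a voiced consonant → -o → *kagnoptajo*.
*powif* — final sound /f/ (a voiceless consonant) → -udu → *powifudu*.
*a* — final sound /a/ (a vowel) → -e → *ae*.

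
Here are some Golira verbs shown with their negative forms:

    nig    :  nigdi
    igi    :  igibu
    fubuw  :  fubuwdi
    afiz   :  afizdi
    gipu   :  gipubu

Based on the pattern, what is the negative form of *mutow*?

The alternation tracks the final sound of the stem — -di when the stem ends in a consonant (*nig*, *fubuw*, *afiz*); -bu when the stem ends in a vowel (*igi*, *gipu*).
*mutow*: final sound = /w/, a consonant → -di → *mutowdi*.

mutowdi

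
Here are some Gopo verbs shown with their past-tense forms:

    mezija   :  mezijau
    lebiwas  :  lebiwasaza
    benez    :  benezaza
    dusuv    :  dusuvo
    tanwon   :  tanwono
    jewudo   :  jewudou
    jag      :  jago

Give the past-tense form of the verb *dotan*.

dotano

The pattern is sibilance of the final sound: -aza when the stem ends in a sibilant (*lebiwas*, *benez*); -o when the stem ends in a non-sibilant consonant (*dusuv*, *tanwon*, *jag*); -u when the stem ends in a vowel (*mezija*, *jewudo*).
Since the final sound of *dotan* is /n/ (a non-sibilant consonant), it takes -o, giving *dotano*.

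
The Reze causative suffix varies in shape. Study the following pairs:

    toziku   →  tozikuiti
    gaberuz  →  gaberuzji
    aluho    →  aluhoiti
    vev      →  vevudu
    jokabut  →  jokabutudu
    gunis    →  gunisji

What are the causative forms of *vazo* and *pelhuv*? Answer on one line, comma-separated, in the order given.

vazoiti, pelhuvudu

Looking at the final sound of each stem: -ji when the stem ends in a sibilant (*gaberuz*, *gunis*); -udu when the stem ends in a non-sibilant consonant (*vev*, *jokabut*); -iti when the stem ends in a vowel (*toziku*, *aluho*).
Since the final sound of *vazo* is /o/ (a vowel), it takes -iti, giving *vazoiti*.
Since the final sound of *pelhuv* is /v/ (a non-sibilant consonant), it takes -udu, giving *pelhuvudu*.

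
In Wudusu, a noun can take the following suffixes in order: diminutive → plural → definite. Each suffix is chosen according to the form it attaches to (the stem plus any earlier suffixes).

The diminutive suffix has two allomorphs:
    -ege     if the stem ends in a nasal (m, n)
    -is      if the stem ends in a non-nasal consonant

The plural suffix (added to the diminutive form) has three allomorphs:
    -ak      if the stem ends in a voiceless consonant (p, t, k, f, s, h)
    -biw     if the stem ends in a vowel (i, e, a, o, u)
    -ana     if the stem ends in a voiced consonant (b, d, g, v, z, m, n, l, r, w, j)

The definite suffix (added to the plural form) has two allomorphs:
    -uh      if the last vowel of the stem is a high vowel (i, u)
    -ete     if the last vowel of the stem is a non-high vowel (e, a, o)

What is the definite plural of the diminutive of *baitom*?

baitomegebiwuh

Since the final consonant of *baitom* is /m/ (a nasal), it takes -ege, giving *baitomege*.
The diminutive form *baitomege*: final sound = /e/, a vowel → -biw → *baitomegebiw*.
The plural form *baitomegebiw* — last vowel /i/ (a high vowel) → -uh → *baitomegebiwuh*.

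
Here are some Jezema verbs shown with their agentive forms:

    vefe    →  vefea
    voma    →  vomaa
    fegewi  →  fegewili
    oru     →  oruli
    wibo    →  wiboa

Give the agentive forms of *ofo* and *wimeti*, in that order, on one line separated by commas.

The pattern is height harmony: -li when the last vowel of the stem is a high vowel (*fegewi*, *oru*); -a when the last vowel of the stem is a non-high vowel (*vefe*, *voma*, *wibo*).
The last vowel of *ofo* is /o/, which is a non-high vowel, so the suffix is -a, giving *ofoa*.
The last vowel of *wimeti* is /i/, which is a high vowel, so the suffix is -li, giving *wimetili*.

ofoa, wimetili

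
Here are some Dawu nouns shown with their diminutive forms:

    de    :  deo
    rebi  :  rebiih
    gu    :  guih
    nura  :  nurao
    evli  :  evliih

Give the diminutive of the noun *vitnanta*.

The suffix is conditioned by the last vowel: -ih when the last vowel of the stem is a high vowel (*rebi*, *gu*, *evli*); -o when the last vowel of the stem is a non-high vowel (*de*, *nura*).
*vitnanta*: last vowel = /a/, a non-high vowel → -o → *vitnantao*.

vitnantao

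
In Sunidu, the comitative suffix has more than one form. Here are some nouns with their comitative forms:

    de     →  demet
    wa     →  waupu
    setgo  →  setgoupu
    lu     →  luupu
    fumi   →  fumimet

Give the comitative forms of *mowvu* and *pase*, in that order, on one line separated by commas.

Looking at the last vowel of each stem: -met when the last vowel of the stem is a front vowel (*de*, *fumi*); -upu when the last vowel of the stem is a back vowel (*wa*, *setgo*, *lu*).
The last vowel of *mowvu* is /u/, which is a back vowel, so the suffix is -upu, giving *mowvuupu*.
Since the last vowel of *pase* is /e/ (a front vowel), it takes -met, giving *pasemet*.

mowvuupu, pasemet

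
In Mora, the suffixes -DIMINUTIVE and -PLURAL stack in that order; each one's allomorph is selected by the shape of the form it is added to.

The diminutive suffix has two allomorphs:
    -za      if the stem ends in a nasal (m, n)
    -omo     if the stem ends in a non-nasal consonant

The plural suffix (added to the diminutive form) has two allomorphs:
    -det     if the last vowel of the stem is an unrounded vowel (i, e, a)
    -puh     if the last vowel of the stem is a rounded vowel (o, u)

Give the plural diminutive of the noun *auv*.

*auv*: final consonant = /v/, non-nasal → -omo → *auvomo*.
The last vowel of the diminutive form *auvomo* is /o/, which is a rounded vowel, so the plural suffix is -puh, giving *auvomopuh*.

auvomopuh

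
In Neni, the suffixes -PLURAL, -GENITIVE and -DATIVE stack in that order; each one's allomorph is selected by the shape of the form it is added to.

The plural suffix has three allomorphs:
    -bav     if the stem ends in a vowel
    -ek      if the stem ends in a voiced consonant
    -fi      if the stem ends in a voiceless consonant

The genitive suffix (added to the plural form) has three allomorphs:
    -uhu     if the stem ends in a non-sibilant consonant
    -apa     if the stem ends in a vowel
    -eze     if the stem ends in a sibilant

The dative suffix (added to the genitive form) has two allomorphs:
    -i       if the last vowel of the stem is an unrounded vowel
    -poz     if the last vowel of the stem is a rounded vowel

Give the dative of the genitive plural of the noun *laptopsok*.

*laptopsok* — final sound /k/ (a voiceless consonant) → -fi → *laptopsokfi*.
The plural form *laptopsokfi*: final sound = /i/, a vowel → -apa → *laptopsokfiapa*.
The last vowel of the genitive form *laptopsokfiapa* is /a/, which is an unrounded vowel, so the dative suffix is -i, giving *laptopsokfiapai*.

laptopsokfiapai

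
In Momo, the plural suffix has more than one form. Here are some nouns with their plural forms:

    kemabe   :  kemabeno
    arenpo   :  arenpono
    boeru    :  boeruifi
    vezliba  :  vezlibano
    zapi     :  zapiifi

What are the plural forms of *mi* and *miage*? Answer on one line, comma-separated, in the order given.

The alternation tracks the last vowel of the stem — -ifi when the last vowel of the stem is a high vowel (*boeru*, *zapi*); -no when the last vowel of the stem is a non-high vowel (*kemabe*, *arenpo*, *vezliba*).
The last vowel of *mi* is /i/, which is a high vowel, so the suffix is -ifi, giving *miifi*.
*miage* — last vowel /e/ (a non-high vowel) → -no → *miageno*.

miifi, miageno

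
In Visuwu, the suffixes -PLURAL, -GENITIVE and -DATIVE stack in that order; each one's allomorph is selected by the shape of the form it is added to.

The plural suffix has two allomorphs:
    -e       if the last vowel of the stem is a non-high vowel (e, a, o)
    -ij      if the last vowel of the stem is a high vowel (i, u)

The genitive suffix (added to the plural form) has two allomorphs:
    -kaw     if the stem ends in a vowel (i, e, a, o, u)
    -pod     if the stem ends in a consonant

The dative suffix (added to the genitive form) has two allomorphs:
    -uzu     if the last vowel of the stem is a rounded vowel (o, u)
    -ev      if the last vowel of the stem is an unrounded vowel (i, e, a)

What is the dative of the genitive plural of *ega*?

egaekawev

Since the last vowel of *ega* is /a/ (a non-high vowel), it takes -e, giving *egae*.
Since the final sound of the plural form *egae* is /e/ (a vowel), it takes -kaw, giving *egaekaw*.
Since the last vowel of the genitive form *egaekaw* is /a/ (an unrounded vowel), it takes -ev, giving *egaekawev*.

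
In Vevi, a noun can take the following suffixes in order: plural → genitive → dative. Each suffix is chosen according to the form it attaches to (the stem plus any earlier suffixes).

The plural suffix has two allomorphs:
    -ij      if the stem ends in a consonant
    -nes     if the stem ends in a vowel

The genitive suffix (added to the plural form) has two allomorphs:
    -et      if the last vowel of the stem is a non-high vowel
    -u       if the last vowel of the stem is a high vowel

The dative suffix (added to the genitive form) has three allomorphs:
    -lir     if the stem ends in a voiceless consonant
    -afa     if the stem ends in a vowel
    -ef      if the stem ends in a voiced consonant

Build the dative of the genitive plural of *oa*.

oanesetlir

*oa*: final sound = /a/, a vowel → -nes → *oanes*.
The plural form *oanes*: last vowel = /e/, a non-high vowel → -et → *oaneset*.
Since the final sound of the genitive form *oaneset* is /t/ (a voiceless consonant), it takes -lir, giving *oanesetlir*.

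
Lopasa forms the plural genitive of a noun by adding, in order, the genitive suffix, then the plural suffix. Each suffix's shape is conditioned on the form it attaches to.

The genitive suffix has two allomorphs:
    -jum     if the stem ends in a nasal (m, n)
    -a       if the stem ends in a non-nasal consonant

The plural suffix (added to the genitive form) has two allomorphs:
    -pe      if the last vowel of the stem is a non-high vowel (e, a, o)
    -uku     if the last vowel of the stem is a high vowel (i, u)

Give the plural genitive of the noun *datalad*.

The final consonant of *datalad* is /d/, which is non-nasal, so the genitive suffix is -a, giving *datalada*.
The last vowel of the genitive form *datalada* is /a/, which is a non-high vowel, so the plural suffix is -pe, giving *dataladape*.

dataladape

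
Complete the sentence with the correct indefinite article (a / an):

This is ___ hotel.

The indefinite article is chosen by the initial *sound* of the following word, not its spelling.
*hotel* begins with the sound /h/ (h is pronounced) — a consonant sound.
So the article is *a*: This is a hotel.

a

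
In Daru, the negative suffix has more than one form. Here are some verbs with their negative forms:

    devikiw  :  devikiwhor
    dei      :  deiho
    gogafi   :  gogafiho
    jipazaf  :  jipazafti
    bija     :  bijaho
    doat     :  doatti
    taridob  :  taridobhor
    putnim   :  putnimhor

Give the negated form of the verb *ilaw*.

ilawhor

The pattern is voicing of the final sound: -ti when the stem ends in a voiceless consonant (*jipazaf*, *doat*); -hor when the stem ends in a voiced consonant (*devikiw*, *taridob*, *putnim*); -ho when the stem ends in a vowel (*dei*, *gogafi*, *bija*).
The final sound of *ilaw* is /w/, which is a voiced consonant, so the suffix is -hor, giving *ilawhor*.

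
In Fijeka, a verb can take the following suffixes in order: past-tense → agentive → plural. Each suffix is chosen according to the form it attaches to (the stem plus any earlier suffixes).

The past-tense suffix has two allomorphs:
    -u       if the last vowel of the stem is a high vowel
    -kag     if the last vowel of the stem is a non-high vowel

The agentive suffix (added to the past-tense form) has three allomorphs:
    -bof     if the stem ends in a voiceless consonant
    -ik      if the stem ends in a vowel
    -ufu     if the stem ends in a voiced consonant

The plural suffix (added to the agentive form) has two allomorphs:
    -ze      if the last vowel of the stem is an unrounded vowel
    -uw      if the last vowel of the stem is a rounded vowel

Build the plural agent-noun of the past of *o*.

okagufuuw

*o* — last vowel /o/ (a non-high vowel) → -kag → *okag*.
The past-tense form *okag*: final sound = /g/, a voiced consonant → -ufu → *okagufu*.
The agentive form *okagufu*: last vowel = /u/, a rounded vowel → -uw → *okagufuuw*.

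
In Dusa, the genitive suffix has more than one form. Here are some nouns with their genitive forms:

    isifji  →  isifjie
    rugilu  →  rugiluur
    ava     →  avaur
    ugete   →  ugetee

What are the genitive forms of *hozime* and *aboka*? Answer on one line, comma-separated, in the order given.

hozimee, abokaur

The alternation tracks the last vowel of the stem — -e when the last vowel of the stem is a front vowel (*isifji*, *ugete*); -ur when the last vowel of the stem is a back vowel (*rugilu*, *ava*).
Since the last vowel of *hozime* is /e/ (a front vowel), it takes -e, giving *hozimee*.
*aboka* — last vowel /a/ (a back vowel) → -ur → *abokaur*.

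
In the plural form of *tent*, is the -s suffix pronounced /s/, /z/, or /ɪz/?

The stem *tent* ends in a voiceless non-sibilant consonant.
The plural suffix surfaces as /ɪz/ after sibilants, /s/ after other voiceless consonants, and /z/ after other voiced sounds.
So the plural -s on *tent* is pronounced /s/.

/s/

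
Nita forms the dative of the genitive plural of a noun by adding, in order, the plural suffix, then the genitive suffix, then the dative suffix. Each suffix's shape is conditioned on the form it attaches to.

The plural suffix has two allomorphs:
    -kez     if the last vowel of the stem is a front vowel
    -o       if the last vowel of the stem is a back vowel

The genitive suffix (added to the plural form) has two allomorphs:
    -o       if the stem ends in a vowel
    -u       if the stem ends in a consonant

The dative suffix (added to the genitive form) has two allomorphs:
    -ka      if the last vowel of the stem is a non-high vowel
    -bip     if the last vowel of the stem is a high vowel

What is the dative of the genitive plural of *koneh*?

konehkezubip

*koneh*: last vowel = /e/, a front vowel → -kez → *konehkez*.
The plural form *konehkez* — final sound /z/ (a consonant) → -u → *konehkezu*.
Since the last vowel of the genitive form *konehkezu* is /u/ (a high vowel), it takes -bip, giving *konehkezubip*.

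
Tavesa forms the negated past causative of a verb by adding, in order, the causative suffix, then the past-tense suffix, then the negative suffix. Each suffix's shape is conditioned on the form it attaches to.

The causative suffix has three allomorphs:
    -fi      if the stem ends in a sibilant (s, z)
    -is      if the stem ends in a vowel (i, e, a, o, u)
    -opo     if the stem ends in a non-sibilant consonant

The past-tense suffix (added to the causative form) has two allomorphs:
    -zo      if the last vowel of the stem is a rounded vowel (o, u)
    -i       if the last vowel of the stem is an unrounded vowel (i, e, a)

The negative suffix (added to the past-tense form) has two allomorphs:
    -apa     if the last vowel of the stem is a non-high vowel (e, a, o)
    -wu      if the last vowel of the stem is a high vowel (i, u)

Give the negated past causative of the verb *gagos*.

*gagos* — final sound /s/ (a sibilant) → -fi → *gagosfi*.
The causative form *gagosfi*: last vowel = /i/, an unrounded vowel → -i → *gagosfii*.
The past-tense form *gagosfii* — last vowel /i/ (a high vowel) → -wu → *gagosfiiwu*.

gagosfiiwu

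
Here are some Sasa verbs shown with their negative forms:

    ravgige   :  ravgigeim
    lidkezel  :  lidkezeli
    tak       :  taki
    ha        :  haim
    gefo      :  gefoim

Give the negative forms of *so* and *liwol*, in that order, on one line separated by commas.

Looking at the final sound of each stem: -i when the stem ends in a consonant (*lidkezel*, *tak*); -im when the stem ends in a vowel (*ravgige*, *ha*, *gefo*).
The final sound of *so* is /o/, which is a vowel, so the suffix is -im, giving *soim*.
*liwol* — final sound /l/ (a consonant) → -i → *liwoli*.

soim, liwoli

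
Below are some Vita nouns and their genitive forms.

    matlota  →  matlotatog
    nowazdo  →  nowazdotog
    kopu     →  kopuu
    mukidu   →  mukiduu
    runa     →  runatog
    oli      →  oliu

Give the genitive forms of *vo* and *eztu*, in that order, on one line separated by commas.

The pattern is height harmony: -u when the last vowel of the stem is a high vowel (*kopu*, *mukidu*, *oli*); -tog when the last vowel of the stem is a non-high vowel (*matlota*, *nowazdo*, *runa*).
*vo* — last vowel /o/ (a non-high vowel) → -tog → *votog*.
*eztu* — last vowel /u/ (a high vowel) → -u → *eztuu*.

votog, eztuu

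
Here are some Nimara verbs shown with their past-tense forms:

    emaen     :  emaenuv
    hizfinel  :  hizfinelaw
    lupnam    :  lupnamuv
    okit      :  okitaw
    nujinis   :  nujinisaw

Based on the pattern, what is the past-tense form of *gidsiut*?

gidsiutaw

The alternation tracks the final consonant of the stem — -uv when the stem ends in a nasal (*emaen*, *lupnam*); -aw when the stem ends in a non-nasal consonant (*hizfinel*, *okit*, *nujinis*).
The final consonant of *gidsiut* is /t/, which is non-nasal, so the suffix is -aw, giving *gidsiutaw*.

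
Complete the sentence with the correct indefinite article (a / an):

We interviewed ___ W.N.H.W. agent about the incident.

The indefinite article is chosen by the initial *sound* of the following word, not its spelling.
The initialism *W.N.H.W.* is read letter by letter; the first letter, W, is pronounced /ˈdʌbəl.juː/, which begins with a consonant sound.
So the article is *a*: We interviewed a W.N.H.W. agent about the incident.

a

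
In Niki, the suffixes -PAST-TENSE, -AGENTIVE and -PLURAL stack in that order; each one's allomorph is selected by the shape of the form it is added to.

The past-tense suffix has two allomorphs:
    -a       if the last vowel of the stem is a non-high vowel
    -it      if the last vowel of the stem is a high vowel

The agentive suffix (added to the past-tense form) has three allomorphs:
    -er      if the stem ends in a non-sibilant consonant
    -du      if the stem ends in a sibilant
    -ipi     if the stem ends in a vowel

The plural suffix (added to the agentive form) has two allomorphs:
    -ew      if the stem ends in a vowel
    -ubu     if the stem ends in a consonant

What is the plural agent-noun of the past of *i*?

iiterubu

The last vowel of *i* is /i/, which is a high vowel, so the past-tense suffix is -it, giving *iit*.
The past-tense form *iit* — final sound /t/ (a non-sibilant consonant) → -er → *iiter*.
The agentive form *iiter* — final sound /r/ (a consonant) → -ubu → *iiterubu*.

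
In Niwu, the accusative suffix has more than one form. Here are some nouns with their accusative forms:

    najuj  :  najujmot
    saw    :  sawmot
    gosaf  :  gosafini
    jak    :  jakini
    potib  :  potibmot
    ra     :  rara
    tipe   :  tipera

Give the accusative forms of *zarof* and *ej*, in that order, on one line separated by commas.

zarofini, ejmot

The alternation tracks the final sound of the stem — -ini when the stem ends in a voiceless consonant (*gosaf*, *jak*); -mot when the stem ends in a voiced consonant (*najuj*, *saw*, *potib*); -ra when the stem ends in a vowel (*ra*, *tipe*).
*zarof* — final sound /f/ (a voiceless consonant) → -ini → *zarofini*.
*ej* — final sound /j/ (a voiced consonant) → -mot → *ejmot*.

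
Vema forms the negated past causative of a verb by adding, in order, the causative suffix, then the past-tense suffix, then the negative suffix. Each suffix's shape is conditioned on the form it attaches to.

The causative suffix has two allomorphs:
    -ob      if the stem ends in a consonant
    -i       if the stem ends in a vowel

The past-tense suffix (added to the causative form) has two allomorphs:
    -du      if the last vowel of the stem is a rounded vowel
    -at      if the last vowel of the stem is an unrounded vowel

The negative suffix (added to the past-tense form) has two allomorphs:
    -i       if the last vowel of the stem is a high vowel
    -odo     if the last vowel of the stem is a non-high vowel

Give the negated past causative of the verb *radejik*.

radejikobdui

*radejik*: final sound = /k/, a consonant → -ob → *radejikob*.
Since the last vowel of the causative form *radejikob* is /o/ (a rounded vowel), it takes -du, giving *radejikobdu*.
Since the last vowel of the past-tense form *radejikobdu* is /u/ (a high vowel), it takes -i, giving *radejikobdui*.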